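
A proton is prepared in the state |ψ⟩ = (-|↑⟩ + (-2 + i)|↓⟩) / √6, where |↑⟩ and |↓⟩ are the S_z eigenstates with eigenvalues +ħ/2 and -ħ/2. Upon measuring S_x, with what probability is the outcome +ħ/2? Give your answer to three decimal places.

0.833

|+x⟩ = (|↑⟩ + |↓⟩)/√2, so ⟨+x|ψ⟩ = (-3 + i) / (√2·√6).
P = |-3 + i|² / 12 = 10/12.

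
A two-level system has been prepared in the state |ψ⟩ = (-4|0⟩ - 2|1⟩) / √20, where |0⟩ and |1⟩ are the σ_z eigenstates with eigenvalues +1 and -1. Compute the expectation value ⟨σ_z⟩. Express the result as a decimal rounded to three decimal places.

0.600

⟨σ_z⟩ = |a|² - |b|² divided by |a|²+|b|², with a, b the |0⟩, |1⟩ amplitudes.
= (16 - 4)/20 = 12/20.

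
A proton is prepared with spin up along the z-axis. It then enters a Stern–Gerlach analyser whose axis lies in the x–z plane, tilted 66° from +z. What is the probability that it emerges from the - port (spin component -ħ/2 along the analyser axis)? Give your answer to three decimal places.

0.297

For spin-½, the probability of finding spin-up along an axis at angle θ to the initial spin direction is cos²(θ/2); spin-down is sin²(θ/2).
θ = 66°, so P = sin²(33°) ≈ 0.297.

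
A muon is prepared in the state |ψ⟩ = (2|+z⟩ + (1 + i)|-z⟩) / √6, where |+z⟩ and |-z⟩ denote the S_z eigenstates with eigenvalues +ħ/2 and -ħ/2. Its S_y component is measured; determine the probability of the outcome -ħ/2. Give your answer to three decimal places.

|-y⟩ = (|+z⟩ - i|-z⟩)/√2, so ⟨-y|ψ⟩ = (1 + i) / (√2·√6).
P = |1 + i|² / 12 = 2/12.

0.167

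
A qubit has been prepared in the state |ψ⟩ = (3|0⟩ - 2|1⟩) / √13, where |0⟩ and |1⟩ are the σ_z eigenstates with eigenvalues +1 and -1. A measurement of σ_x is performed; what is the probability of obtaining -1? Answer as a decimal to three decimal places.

|-x⟩ = (|0⟩ - |1⟩)/√2, so ⟨-x|ψ⟩ = (5) / (√2·√13).
P = |5|² / 26 = 25/26.

0.962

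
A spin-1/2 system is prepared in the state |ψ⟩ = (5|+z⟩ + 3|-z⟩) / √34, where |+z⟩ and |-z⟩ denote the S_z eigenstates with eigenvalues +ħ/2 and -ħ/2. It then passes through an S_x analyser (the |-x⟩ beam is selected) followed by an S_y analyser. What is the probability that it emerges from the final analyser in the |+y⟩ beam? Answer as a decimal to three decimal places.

First analyser (S_x): P(|-x⟩) = |⟨-x|ψ⟩|² = 4/68.
After stage 1 the state is |-x⟩; P(|+y⟩) = |⟨+y|-x⟩|² = 1/2.
Joint probability = 4/68 × 1/2 = 0.029.

0.029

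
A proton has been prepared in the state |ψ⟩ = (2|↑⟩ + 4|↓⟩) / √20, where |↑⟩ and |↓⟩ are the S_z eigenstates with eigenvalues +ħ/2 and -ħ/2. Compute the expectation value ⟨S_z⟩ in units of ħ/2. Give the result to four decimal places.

-0.6000

⟨σ_z⟩ = |a|² - |b|² divided by |a|²+|b|², with a, b the |↑⟩, |↓⟩ amplitudes.
= (4 - 16)/20 = -12/20.
⟨S_z⟩ = (ħ/2)·⟨σ_z⟩.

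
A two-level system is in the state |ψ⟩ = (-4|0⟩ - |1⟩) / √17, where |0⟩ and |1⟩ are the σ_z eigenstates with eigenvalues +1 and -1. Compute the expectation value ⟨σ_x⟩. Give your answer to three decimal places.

⟨σ_x⟩ = 2 Re(a* b)/(|a|²+|b|²) with a = -4, b = -1.
a* b = 4, so ⟨σ_x⟩ = 8/17.

0.471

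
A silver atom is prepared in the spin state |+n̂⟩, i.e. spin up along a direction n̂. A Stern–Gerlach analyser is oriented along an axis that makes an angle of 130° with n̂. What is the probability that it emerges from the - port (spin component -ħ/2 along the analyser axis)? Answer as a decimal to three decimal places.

For spin-½, the probability of finding spin-up along an axis at angle θ to the initial spin direction is cos²(θ/2); spin-down is sin²(θ/2).
θ = 130°, so P = sin²(65°) ≈ 0.821.

0.821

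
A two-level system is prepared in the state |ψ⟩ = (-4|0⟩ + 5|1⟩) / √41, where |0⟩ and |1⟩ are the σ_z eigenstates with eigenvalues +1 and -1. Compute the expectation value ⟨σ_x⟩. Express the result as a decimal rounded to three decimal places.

⟨σ_x⟩ = 2 Re(a* b)/(|a|²+|b|²) with a = -4, b = 5.
a* b = -20, so ⟨σ_x⟩ = -40/41.

-0.976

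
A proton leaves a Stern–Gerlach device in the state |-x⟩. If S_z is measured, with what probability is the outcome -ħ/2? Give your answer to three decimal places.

In the S_z basis, |-x⟩ = (|+z⟩ - |-z⟩)/√2 and |-z⟩ = |-z⟩.
|⟨-z|-x⟩|² = 1/2.

0.500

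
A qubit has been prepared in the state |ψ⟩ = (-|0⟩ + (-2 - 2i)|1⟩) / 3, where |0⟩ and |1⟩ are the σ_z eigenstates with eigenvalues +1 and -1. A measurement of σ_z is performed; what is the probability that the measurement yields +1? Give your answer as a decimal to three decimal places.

0.111

The +1 outcome corresponds to |0⟩. Its amplitude in |ψ⟩ is -1/3.
P = |-1|² / 9 = 1/9.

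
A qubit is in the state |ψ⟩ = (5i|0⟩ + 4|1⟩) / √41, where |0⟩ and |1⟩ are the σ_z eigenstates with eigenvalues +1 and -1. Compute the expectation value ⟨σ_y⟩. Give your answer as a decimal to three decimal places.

-0.976

⟨σ_y⟩ = 2 Im(a* b)/(|a|²+|b|²) with a = 5i, b = 4.
a* b = -20i, so ⟨σ_y⟩ = -40/41.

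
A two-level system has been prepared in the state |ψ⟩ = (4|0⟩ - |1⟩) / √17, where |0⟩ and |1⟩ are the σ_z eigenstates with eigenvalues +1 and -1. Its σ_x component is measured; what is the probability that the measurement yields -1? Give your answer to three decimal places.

|-x⟩ = (|0⟩ - |1⟩)/√2, so ⟨-x|ψ⟩ = (5) / (√2·√17).
P = |5|² / 34 = 25/34.

0.735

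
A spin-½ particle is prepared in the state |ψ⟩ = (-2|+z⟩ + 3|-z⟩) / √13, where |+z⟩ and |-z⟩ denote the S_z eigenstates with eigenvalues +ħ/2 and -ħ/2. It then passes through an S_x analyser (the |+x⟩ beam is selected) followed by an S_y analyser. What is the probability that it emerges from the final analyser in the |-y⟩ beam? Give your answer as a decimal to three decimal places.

First analyser (S_x): P(|+x⟩) = |⟨+x|ψ⟩|² = 1/26.
After stage 1 the state is |+x⟩; P(|-y⟩) = |⟨-y|+x⟩|² = 1/2.
Joint probability = 1/26 × 1/2 = 0.019.

0.019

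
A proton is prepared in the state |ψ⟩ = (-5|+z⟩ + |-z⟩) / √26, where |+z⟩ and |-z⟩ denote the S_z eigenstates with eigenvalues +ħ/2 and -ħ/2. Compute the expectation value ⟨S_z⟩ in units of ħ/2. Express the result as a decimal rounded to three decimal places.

0.923

⟨σ_z⟩ = |a|² - |b|² divided by |a|²+|b|², with a, b the |+z⟩, |-z⟩ amplitudes.
= (25 - 1)/26 = 24/26.
⟨S_z⟩ = (ħ/2)·⟨σ_z⟩.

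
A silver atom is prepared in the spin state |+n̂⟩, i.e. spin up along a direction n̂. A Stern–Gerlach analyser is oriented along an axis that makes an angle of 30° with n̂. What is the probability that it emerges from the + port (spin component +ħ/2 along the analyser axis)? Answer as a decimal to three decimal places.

0.933

For spin-½, the probability of finding spin-up along an axis at angle θ to the initial spin direction is cos²(θ/2); spin-down is sin²(θ/2).
θ = 30°, so P = cos²(15°) ≈ 0.933.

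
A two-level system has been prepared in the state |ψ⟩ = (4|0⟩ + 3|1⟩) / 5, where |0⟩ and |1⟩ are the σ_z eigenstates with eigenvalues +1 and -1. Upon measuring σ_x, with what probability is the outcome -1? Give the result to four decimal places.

0.0200

|-x⟩ = (|0⟩ - |1⟩)/√2, so ⟨-x|ψ⟩ = (1) / (√2·5).
P = |1|² / 50 = 1/50.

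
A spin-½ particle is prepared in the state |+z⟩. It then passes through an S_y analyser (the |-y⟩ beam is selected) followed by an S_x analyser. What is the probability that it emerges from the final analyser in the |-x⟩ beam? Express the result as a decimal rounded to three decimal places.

0.250

First analyser (S_y): from |+z⟩, P(|-y⟩) = 1/2.
After stage 1 the state is |-y⟩; P(|-x⟩) = |⟨-x|-y⟩|² = 1/2.
Joint probability = 1/2 × 1/2 = 0.250.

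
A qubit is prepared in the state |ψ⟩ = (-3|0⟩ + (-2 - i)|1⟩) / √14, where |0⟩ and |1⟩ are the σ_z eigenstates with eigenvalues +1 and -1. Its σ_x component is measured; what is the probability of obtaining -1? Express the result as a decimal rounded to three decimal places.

0.071

|-x⟩ = (|0⟩ - |1⟩)/√2, so ⟨-x|ψ⟩ = (-1 + i) / (√2·√14).
P = |-1 + i|² / 28 = 2/28.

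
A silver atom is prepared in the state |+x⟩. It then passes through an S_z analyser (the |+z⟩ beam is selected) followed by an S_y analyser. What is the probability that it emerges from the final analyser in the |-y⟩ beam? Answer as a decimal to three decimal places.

First analyser (S_z): from |+x⟩, P(|+z⟩) = 1/2.
After stage 1 the state is |+z⟩; P(|-y⟩) = |⟨-y|+z⟩|² = 1/2.
Joint probability = 1/2 × 1/2 = 0.250.

0.250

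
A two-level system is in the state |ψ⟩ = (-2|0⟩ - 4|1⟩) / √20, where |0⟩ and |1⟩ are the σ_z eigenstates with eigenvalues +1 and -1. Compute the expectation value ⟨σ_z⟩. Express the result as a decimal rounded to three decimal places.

⟨σ_z⟩ = |a|² - |b|² divided by |a|²+|b|², with a, b the |0⟩, |1⟩ amplitudes.
= (4 - 16)/20 = -12/20.

-0.600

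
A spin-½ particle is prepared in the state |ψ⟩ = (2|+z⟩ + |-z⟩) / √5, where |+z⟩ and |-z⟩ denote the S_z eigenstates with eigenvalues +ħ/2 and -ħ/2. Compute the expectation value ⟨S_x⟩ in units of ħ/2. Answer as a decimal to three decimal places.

0.800

⟨σ_x⟩ = 2 Re(a* b)/(|a|²+|b|²) with a = 2, b = 1.
a* b = 2, so ⟨σ_x⟩ = 4/5.
⟨S_x⟩ = (ħ/2)·⟨σ_x⟩.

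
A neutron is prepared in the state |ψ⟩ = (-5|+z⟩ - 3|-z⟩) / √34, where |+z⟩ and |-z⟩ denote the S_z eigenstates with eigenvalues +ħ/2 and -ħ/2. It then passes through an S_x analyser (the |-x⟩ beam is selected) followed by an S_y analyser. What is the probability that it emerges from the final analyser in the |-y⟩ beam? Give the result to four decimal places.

0.0294

First analyser (S_x): P(|-x⟩) = |⟨-x|ψ⟩|² = 4/68.
After stage 1 the state is |-x⟩; P(|-y⟩) = |⟨-y|-x⟩|² = 1/2.
Joint probability = 4/68 × 1/2 = 0.0294.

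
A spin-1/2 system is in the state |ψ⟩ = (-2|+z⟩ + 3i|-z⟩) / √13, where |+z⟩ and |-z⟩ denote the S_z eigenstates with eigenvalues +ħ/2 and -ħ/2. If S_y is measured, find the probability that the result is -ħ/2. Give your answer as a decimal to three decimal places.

|-y⟩ = (|+z⟩ - i|-z⟩)/√2, so ⟨-y|ψ⟩ = (-5) / (√2·√13).
P = |-5|² / 26 = 25/26.

0.962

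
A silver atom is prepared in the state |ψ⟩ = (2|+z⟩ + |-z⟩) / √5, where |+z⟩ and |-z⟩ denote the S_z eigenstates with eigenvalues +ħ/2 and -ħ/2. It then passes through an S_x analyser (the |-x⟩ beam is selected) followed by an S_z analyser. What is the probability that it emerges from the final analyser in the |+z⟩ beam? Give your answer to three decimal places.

First analyser (S_x): P(|-x⟩) = |⟨-x|ψ⟩|² = 1/10.
After stage 1 the state is |-x⟩; P(|+z⟩) = |⟨+z|-x⟩|² = 1/2.
Joint probability = 1/10 × 1/2 = 0.050.

0.050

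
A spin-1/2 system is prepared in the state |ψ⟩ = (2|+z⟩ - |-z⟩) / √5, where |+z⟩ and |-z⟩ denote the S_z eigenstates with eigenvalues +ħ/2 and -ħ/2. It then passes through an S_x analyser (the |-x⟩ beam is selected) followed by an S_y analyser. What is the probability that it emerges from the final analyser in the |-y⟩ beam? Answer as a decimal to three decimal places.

First analyser (S_x): P(|-x⟩) = |⟨-x|ψ⟩|² = 9/10.
After stage 1 the state is |-x⟩; P(|-y⟩) = |⟨-y|-x⟩|² = 1/2.
Joint probability = 9/10 × 1/2 = 0.450.

0.450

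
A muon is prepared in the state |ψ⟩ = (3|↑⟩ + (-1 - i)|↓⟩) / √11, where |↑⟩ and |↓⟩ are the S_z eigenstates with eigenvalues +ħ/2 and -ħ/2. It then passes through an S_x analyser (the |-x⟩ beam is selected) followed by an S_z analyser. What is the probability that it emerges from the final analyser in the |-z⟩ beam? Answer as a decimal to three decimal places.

First analyser (S_x): P(|-x⟩) = |⟨-x|ψ⟩|² = 17/22.
After stage 1 the state is |-x⟩; P(|-z⟩) = |⟨-z|-x⟩|² = 1/2.
Joint probability = 17/22 × 1/2 = 0.386.

0.386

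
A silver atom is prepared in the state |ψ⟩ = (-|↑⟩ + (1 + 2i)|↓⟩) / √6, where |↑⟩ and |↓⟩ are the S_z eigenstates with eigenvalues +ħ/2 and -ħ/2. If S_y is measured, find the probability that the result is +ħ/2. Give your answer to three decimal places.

|+y⟩ = (|↑⟩ + i|↓⟩)/√2, so ⟨+y|ψ⟩ = (1 - i) / (√2·√6).
P = |1 - i|² / 12 = 2/12.

0.167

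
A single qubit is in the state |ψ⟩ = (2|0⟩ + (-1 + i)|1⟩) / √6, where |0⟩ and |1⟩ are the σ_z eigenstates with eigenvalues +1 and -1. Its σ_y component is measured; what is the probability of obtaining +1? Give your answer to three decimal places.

|+y⟩ = (|0⟩ + i|1⟩)/√2, so ⟨+y|ψ⟩ = (3 + i) / (√2·√6).
P = |3 + i|² / 12 = 10/12.

0.833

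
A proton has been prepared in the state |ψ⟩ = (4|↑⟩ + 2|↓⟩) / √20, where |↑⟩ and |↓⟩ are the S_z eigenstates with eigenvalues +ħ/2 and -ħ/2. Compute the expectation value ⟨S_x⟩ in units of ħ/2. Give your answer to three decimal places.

0.800

⟨σ_x⟩ = 2 Re(a* b)/(|a|²+|b|²) with a = 4, b = 2.
a* b = 8, so ⟨σ_x⟩ = 16/20.
⟨S_x⟩ = (ħ/2)·⟨σ_x⟩.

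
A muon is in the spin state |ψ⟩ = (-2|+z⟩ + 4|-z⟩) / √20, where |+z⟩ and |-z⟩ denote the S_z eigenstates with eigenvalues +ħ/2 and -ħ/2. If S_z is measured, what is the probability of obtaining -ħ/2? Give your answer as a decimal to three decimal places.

0.800

The -ħ/2 outcome corresponds to |-z⟩. Its amplitude in |ψ⟩ is 4/√20.
P = |4|² / 20 = 16/20.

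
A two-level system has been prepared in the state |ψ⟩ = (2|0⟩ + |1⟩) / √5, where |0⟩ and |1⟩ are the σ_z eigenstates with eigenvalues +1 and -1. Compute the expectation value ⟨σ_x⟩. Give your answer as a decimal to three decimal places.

0.800

⟨σ_x⟩ = 2 Re(a* b)/(|a|²+|b|²) with a = 2, b = 1.
a* b = 2, so ⟨σ_x⟩ = 4/5.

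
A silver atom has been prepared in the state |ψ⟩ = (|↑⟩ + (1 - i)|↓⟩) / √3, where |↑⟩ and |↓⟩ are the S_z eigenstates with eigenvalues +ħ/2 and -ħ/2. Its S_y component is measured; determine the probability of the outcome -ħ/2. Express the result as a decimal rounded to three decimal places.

|-y⟩ = (|↑⟩ - i|↓⟩)/√2, so ⟨-y|ψ⟩ = (2 + i) / (√2·√3).
P = |2 + i|² / 6 = 5/6.

0.833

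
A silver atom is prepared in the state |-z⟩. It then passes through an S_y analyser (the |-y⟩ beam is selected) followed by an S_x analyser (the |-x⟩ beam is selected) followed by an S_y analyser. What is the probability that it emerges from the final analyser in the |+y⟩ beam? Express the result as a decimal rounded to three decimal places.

First analyser (S_y): from |-z⟩, P(|-y⟩) = 1/2.
After stage 1 the state is |-y⟩; P(|-x⟩) = |⟨-x|-y⟩|² = 1/2.
After stage 2 the state is |-x⟩; P(|+y⟩) = |⟨+y|-x⟩|² = 1/2.
Joint probability = 1/2 × 1/2 × 1/2 = 0.125.

0.125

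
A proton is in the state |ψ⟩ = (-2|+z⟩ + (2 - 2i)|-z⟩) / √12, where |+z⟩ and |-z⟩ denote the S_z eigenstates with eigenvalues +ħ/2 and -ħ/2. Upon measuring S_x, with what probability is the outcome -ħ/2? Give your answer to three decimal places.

0.833

|-x⟩ = (|+z⟩ - |-z⟩)/√2, so ⟨-x|ψ⟩ = (-4 + 2i) / (√2·√12).
P = |-4 + 2i|² / 24 = 20/24.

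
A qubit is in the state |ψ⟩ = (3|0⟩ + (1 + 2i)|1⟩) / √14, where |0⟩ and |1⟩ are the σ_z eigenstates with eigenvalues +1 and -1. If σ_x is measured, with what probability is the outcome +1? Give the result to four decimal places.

|+x⟩ = (|0⟩ + |1⟩)/√2, so ⟨+x|ψ⟩ = (4 + 2i) / (√2·√14).
P = |4 + 2i|² / 28 = 20/28.

0.7143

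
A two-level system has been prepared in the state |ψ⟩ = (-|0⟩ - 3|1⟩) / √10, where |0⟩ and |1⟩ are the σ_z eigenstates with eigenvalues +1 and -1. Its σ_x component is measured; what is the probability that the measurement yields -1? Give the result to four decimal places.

|-x⟩ = (|0⟩ - |1⟩)/√2, so ⟨-x|ψ⟩ = (2) / (√2·√10).
P = |2|² / 20 = 4/20.

0.2000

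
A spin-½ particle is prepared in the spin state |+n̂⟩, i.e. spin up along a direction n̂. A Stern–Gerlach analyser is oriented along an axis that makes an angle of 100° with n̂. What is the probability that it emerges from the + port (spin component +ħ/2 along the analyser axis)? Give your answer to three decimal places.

For spin-½, the probability of finding spin-up along an axis at angle θ to the initial spin direction is cos²(θ/2); spin-down is sin²(θ/2).
θ = 100°, so P = cos²(50°) ≈ 0.413.

0.413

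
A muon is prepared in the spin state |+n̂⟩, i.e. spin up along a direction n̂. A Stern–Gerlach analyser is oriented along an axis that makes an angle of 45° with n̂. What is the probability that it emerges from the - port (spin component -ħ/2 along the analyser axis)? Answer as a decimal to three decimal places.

0.146

For spin-½, the probability of finding spin-up along an axis at angle θ to the initial spin direction is cos²(θ/2); spin-down is sin²(θ/2).
θ = 45°, so P = sin²(22.5°) ≈ 0.146.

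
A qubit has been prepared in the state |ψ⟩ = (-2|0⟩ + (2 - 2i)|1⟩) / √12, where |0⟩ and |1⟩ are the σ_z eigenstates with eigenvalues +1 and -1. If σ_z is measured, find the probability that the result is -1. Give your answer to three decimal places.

The -1 outcome corresponds to |1⟩. Its amplitude in |ψ⟩ is (2 - 2i)/√12.
P = |2 - 2i|² / 12 = 8/12.

0.667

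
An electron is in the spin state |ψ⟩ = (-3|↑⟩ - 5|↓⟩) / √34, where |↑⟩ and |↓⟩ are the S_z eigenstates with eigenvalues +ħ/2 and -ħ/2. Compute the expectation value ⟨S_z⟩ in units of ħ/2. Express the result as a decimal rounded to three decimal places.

⟨σ_z⟩ = |a|² - |b|² divided by |a|²+|b|², with a, b the |↑⟩, |↓⟩ amplitudes.
= (9 - 25)/34 = -16/34.
⟨S_z⟩ = (ħ/2)·⟨σ_z⟩.

-0.471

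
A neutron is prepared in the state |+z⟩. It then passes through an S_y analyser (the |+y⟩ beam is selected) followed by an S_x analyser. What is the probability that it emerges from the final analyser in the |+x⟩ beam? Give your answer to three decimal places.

First analyser (S_y): from |+z⟩, P(|+y⟩) = 1/2.
After stage 1 the state is |+y⟩; P(|+x⟩) = |⟨+x|+y⟩|² = 1/2.
Joint probability = 1/2 × 1/2 = 0.250.

0.250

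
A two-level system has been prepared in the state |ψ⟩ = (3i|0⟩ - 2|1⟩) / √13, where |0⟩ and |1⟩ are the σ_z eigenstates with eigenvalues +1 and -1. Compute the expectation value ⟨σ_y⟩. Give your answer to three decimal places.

⟨σ_y⟩ = 2 Im(a* b)/(|a|²+|b|²) with a = 3i, b = -2.
a* b = 6i, so ⟨σ_y⟩ = 12/13.

0.923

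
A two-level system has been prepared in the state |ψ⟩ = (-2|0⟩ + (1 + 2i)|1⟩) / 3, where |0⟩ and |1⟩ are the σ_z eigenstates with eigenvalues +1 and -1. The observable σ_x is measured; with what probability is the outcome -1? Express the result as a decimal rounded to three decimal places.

|-x⟩ = (|0⟩ - |1⟩)/√2, so ⟨-x|ψ⟩ = (-3 - 2i) / (√2·3).
P = |-3 - 2i|² / 18 = 13/18.

0.722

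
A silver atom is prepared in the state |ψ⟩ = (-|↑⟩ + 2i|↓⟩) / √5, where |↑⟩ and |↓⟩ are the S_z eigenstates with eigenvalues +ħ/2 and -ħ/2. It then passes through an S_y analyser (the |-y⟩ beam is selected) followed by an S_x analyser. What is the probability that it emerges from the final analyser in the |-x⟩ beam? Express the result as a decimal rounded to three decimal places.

First analyser (S_y): P(|-y⟩) = |⟨-y|ψ⟩|² = 9/10.
After stage 1 the state is |-y⟩; P(|-x⟩) = |⟨-x|-y⟩|² = 1/2.
Joint probability = 9/10 × 1/2 = 0.450.

0.450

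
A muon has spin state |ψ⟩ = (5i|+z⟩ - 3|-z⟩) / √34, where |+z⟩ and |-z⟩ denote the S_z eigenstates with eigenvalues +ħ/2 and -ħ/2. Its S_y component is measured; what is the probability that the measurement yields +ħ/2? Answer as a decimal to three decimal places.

|+y⟩ = (|+z⟩ + i|-z⟩)/√2, so ⟨+y|ψ⟩ = (8i) / (√2·√34).
P = |8i|² / 68 = 64/68.

0.941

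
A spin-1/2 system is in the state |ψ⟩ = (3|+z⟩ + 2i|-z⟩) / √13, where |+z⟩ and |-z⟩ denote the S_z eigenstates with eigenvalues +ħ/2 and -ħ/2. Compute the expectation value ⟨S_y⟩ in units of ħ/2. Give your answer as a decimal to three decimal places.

0.923

⟨σ_y⟩ = 2 Im(a* b)/(|a|²+|b|²) with a = 3, b = 2i.
a* b = 6i, so ⟨σ_y⟩ = 12/13.
⟨S_y⟩ = (ħ/2)·⟨σ_y⟩.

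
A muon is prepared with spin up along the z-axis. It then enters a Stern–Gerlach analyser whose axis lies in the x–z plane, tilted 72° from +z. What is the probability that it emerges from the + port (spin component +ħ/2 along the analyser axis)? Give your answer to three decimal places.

0.655

For spin-½, the probability of finding spin-up along an axis at angle θ to the initial spin direction is cos²(θ/2); spin-down is sin²(θ/2).
θ = 72°, so P = cos²(36°) ≈ 0.655.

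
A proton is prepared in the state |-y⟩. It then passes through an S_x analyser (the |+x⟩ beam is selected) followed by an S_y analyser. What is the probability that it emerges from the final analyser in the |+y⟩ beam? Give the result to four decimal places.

0.2500

First analyser (S_x): from |-y⟩, P(|+x⟩) = 1/2.
After stage 1 the state is |+x⟩; P(|+y⟩) = |⟨+y|+x⟩|² = 1/2.
Joint probability = 1/2 × 1/2 = 0.2500.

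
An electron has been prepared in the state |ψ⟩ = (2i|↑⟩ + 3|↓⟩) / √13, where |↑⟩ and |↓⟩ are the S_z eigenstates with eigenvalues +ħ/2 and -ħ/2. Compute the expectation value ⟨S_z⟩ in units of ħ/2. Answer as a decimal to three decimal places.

⟨σ_z⟩ = |a|² - |b|² divided by |a|²+|b|², with a, b the |↑⟩, |↓⟩ amplitudes.
= (4 - 9)/13 = -5/13.
⟨S_z⟩ = (ħ/2)·⟨σ_z⟩.

-0.385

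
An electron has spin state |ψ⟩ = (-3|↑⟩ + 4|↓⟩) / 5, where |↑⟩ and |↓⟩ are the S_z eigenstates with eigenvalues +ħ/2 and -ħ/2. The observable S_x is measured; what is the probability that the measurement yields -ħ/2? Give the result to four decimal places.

|-x⟩ = (|↑⟩ - |↓⟩)/√2, so ⟨-x|ψ⟩ = (-7) / (√2·5).
P = |-7|² / 50 = 49/50.

0.9800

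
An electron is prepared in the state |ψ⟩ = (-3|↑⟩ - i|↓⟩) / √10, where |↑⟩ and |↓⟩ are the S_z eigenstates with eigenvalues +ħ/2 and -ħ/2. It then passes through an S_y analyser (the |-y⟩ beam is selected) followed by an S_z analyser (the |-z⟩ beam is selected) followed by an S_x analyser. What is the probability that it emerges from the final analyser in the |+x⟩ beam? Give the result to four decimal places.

First analyser (S_y): P(|-y⟩) = |⟨-y|ψ⟩|² = 4/20.
After stage 1 the state is |-y⟩; P(|-z⟩) = |⟨-z|-y⟩|² = 1/2.
After stage 2 the state is |-z⟩; P(|+x⟩) = |⟨+x|-z⟩|² = 1/2.
Joint probability = 4/20 × 1/2 × 1/2 = 0.0500.

0.0500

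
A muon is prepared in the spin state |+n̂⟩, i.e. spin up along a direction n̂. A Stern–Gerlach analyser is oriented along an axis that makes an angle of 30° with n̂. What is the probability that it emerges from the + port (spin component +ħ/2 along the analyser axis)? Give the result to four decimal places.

0.9330

For spin-½, the probability of finding spin-up along an axis at angle θ to the initial spin direction is cos²(θ/2); spin-down is sin²(θ/2).
θ = 30°, so P = cos²(15°) ≈ 0.9330.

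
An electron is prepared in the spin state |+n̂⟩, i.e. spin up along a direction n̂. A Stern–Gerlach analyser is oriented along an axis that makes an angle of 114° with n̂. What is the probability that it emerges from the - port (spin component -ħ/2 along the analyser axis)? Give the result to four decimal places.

0.7034

For spin-½, the probability of finding spin-up along an axis at angle θ to the initial spin direction is cos²(θ/2); spin-down is sin²(θ/2).
θ = 114°, so P = sin²(57°) ≈ 0.7034.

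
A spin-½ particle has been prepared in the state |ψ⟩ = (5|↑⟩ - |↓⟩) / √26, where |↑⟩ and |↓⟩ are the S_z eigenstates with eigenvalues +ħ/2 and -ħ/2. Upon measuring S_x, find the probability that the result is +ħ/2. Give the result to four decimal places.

0.3077

|+x⟩ = (|↑⟩ + |↓⟩)/√2, so ⟨+x|ψ⟩ = (4) / (√2·√26).
P = |4|² / 52 = 16/52.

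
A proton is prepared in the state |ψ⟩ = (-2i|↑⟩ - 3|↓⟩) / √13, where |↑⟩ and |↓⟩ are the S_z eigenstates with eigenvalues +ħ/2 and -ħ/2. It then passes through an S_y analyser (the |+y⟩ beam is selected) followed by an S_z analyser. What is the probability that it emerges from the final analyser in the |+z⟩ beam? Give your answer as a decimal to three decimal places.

First analyser (S_y): P(|+y⟩) = |⟨+y|ψ⟩|² = 1/26.
After stage 1 the state is |+y⟩; P(|+z⟩) = |⟨+z|+y⟩|² = 1/2.
Joint probability = 1/26 × 1/2 = 0.019.

0.019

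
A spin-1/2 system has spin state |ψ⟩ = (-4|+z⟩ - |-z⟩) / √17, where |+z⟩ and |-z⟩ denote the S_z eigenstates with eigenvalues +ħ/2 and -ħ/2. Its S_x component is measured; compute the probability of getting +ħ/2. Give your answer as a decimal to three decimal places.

0.735

|+x⟩ = (|+z⟩ + |-z⟩)/√2, so ⟨+x|ψ⟩ = (-5) / (√2·√17).
P = |-5|² / 34 = 25/34.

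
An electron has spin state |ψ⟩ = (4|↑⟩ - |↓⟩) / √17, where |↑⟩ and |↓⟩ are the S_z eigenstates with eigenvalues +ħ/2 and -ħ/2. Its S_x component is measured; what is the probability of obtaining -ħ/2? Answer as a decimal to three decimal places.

|-x⟩ = (|↑⟩ - |↓⟩)/√2, so ⟨-x|ψ⟩ = (5) / (√2·√17).
P = |5|² / 34 = 25/34.

0.735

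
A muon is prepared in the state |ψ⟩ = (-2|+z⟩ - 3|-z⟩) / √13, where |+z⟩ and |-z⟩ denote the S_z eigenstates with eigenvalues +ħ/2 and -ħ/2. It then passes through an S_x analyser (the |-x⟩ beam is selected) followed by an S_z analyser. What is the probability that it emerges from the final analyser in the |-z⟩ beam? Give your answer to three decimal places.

0.019

First analyser (S_x): P(|-x⟩) = |⟨-x|ψ⟩|² = 1/26.
After stage 1 the state is |-x⟩; P(|-z⟩) = |⟨-z|-x⟩|² = 1/2.
Joint probability = 1/26 × 1/2 = 0.019.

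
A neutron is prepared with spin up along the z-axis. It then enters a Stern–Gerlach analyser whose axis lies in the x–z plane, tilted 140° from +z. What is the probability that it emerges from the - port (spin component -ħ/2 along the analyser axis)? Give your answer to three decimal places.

For spin-½, the probability of finding spin-up along an axis at angle θ to the initial spin direction is cos²(θ/2); spin-down is sin²(θ/2).
θ = 140°, so P = sin²(70°) ≈ 0.883.

0.883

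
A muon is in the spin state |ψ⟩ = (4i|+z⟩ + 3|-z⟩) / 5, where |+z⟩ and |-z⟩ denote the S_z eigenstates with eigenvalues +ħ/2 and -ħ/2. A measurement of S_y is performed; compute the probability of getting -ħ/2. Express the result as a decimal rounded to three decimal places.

|-y⟩ = (|+z⟩ - i|-z⟩)/√2, so ⟨-y|ψ⟩ = (7i) / (√2·5).
P = |7i|² / 50 = 49/50.

0.980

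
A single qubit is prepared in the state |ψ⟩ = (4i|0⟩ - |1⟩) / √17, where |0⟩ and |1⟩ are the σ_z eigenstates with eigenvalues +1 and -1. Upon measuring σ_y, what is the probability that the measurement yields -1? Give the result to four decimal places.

|-y⟩ = (|0⟩ - i|1⟩)/√2, so ⟨-y|ψ⟩ = (3i) / (√2·√17).
P = |3i|² / 34 = 9/34.

0.2647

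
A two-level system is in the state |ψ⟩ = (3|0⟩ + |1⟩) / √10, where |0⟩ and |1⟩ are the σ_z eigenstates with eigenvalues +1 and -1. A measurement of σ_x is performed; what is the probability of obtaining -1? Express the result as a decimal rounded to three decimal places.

|-x⟩ = (|0⟩ - |1⟩)/√2, so ⟨-x|ψ⟩ = (2) / (√2·√10).
P = |2|² / 20 = 4/20.

0.200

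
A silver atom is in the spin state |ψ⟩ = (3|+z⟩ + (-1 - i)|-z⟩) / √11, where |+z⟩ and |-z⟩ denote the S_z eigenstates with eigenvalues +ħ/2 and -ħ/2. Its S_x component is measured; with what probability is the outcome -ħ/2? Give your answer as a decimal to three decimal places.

0.773

|-x⟩ = (|+z⟩ - |-z⟩)/√2, so ⟨-x|ψ⟩ = (4 + i) / (√2·√11).
P = |4 + i|² / 22 = 17/22.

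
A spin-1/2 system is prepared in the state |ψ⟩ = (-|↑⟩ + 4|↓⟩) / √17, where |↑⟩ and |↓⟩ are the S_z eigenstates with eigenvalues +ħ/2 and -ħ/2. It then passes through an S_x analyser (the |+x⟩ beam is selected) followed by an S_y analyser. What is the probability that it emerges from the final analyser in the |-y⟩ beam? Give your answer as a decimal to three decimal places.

0.132

First analyser (S_x): P(|+x⟩) = |⟨+x|ψ⟩|² = 9/34.
After stage 1 the state is |+x⟩; P(|-y⟩) = |⟨-y|+x⟩|² = 1/2.
Joint probability = 9/34 × 1/2 = 0.132.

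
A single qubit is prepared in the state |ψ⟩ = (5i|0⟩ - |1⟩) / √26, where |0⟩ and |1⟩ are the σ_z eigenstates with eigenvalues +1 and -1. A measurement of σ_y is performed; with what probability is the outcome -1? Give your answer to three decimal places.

0.308

|-y⟩ = (|0⟩ - i|1⟩)/√2, so ⟨-y|ψ⟩ = (4i) / (√2·√26).
P = |4i|² / 52 = 16/52.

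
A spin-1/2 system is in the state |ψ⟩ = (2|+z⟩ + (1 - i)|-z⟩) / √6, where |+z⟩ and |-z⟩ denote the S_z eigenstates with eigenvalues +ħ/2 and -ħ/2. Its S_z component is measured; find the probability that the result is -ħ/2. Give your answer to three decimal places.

The -ħ/2 outcome corresponds to |-z⟩. Its amplitude in |ψ⟩ is (1 - i)/√6.
P = |1 - i|² / 6 = 2/6.

0.333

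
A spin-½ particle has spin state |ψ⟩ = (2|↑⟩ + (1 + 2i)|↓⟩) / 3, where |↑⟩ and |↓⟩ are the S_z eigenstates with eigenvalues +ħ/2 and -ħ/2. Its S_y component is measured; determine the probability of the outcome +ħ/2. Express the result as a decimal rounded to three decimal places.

0.944

|+y⟩ = (|↑⟩ + i|↓⟩)/√2, so ⟨+y|ψ⟩ = (4 - i) / (√2·3).
P = |4 - i|² / 18 = 17/18.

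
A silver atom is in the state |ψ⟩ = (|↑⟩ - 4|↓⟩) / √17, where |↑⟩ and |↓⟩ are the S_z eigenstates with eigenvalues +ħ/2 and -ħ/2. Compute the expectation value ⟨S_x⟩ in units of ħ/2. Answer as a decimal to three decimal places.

-0.471

⟨σ_x⟩ = 2 Re(a* b)/(|a|²+|b|²) with a = 1, b = -4.
a* b = -4, so ⟨σ_x⟩ = -8/17.
⟨S_x⟩ = (ħ/2)·⟨σ_x⟩.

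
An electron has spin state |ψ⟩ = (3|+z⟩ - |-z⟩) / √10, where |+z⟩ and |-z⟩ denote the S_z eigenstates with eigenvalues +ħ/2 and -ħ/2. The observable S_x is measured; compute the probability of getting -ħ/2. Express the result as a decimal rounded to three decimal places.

0.800

|-x⟩ = (|+z⟩ - |-z⟩)/√2, so ⟨-x|ψ⟩ = (4) / (√2·√10).
P = |4|² / 20 = 16/20.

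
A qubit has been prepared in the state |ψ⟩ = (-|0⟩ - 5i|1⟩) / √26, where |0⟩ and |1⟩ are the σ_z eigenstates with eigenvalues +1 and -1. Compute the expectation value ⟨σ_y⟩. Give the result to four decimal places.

0.3846

⟨σ_y⟩ = 2 Im(a* b)/(|a|²+|b|²) with a = -1, b = -5i.
a* b = 5i, so ⟨σ_y⟩ = 10/26.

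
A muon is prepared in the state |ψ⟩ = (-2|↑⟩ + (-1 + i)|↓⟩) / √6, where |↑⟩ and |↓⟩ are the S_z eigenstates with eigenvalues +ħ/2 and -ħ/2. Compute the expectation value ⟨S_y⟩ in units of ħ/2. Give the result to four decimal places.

⟨σ_y⟩ = 2 Im(a* b)/(|a|²+|b|²) with a = -2, b = (-1 + i).
a* b = (2 - 2i), so ⟨σ_y⟩ = -4/6.
⟨S_y⟩ = (ħ/2)·⟨σ_y⟩.

-0.6667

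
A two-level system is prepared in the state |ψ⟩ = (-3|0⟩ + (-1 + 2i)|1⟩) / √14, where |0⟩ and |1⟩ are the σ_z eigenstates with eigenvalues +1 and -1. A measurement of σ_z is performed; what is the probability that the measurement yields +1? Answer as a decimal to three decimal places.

0.643

The +1 outcome corresponds to |0⟩. Its amplitude in |ψ⟩ is -3/√14.
P = |-3|² / 14 = 9/14.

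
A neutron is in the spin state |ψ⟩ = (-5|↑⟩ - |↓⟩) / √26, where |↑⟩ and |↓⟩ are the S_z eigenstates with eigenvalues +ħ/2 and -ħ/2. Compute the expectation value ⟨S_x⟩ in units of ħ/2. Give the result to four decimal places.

0.3846

⟨σ_x⟩ = 2 Re(a* b)/(|a|²+|b|²) with a = -5, b = -1.
a* b = 5, so ⟨σ_x⟩ = 10/26.
⟨S_x⟩ = (ħ/2)·⟨σ_x⟩.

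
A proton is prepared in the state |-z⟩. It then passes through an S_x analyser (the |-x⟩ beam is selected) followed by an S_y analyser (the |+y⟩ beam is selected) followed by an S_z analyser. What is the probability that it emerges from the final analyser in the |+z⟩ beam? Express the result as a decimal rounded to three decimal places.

First analyser (S_x): from |-z⟩, P(|-x⟩) = 1/2.
After stage 1 the state is |-x⟩; P(|+y⟩) = |⟨+y|-x⟩|² = 1/2.
After stage 2 the state is |+y⟩; P(|+z⟩) = |⟨+z|+y⟩|² = 1/2.
Joint probability = 1/2 × 1/2 × 1/2 = 0.125.

0.125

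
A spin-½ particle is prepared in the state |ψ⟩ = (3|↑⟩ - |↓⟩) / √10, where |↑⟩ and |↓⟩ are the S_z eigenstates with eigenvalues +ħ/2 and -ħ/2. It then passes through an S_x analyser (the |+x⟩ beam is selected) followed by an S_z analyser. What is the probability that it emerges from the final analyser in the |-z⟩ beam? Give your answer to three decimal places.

First analyser (S_x): P(|+x⟩) = |⟨+x|ψ⟩|² = 4/20.
After stage 1 the state is |+x⟩; P(|-z⟩) = |⟨-z|+x⟩|² = 1/2.
Joint probability = 4/20 × 1/2 = 0.100.

0.100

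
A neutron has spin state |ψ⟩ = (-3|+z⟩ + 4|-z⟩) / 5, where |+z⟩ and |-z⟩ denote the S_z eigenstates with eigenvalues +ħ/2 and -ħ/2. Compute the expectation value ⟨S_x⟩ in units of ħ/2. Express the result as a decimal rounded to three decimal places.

-0.960

⟨σ_x⟩ = 2 Re(a* b)/(|a|²+|b|²) with a = -3, b = 4.
a* b = -12, so ⟨σ_x⟩ = -24/25.
⟨S_x⟩ = (ħ/2)·⟨σ_x⟩.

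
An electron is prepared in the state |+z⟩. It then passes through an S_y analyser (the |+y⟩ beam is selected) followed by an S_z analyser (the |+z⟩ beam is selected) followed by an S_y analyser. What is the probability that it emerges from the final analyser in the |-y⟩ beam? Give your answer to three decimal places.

0.125

First analyser (S_y): from |+z⟩, P(|+y⟩) = 1/2.
After stage 1 the state is |+y⟩; P(|+z⟩) = |⟨+z|+y⟩|² = 1/2.
After stage 2 the state is |+z⟩; P(|-y⟩) = |⟨-y|+z⟩|² = 1/2.
Joint probability = 1/2 × 1/2 × 1/2 = 0.125.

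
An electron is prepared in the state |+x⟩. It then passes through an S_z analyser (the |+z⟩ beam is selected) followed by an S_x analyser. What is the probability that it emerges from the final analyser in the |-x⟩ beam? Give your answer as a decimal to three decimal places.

First analyser (S_z): from |+x⟩, P(|+z⟩) = 1/2.
After stage 1 the state is |+z⟩; P(|-x⟩) = |⟨-x|+z⟩|² = 1/2.
Joint probability = 1/2 × 1/2 = 0.250.

0.250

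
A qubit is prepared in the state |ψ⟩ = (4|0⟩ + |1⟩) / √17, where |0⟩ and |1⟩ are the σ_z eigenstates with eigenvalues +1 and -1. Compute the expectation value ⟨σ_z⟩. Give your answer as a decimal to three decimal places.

0.882

⟨σ_z⟩ = |a|² - |b|² divided by |a|²+|b|², with a, b the |0⟩, |1⟩ amplitudes.
= (16 - 1)/17 = 15/17.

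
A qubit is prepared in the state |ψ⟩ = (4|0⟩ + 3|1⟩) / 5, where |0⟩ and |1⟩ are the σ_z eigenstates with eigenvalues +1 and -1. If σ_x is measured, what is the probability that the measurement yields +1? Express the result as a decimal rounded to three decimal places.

|+x⟩ = (|0⟩ + |1⟩)/√2, so ⟨+x|ψ⟩ = (7) / (√2·5).
P = |7|² / 50 = 49/50.

0.980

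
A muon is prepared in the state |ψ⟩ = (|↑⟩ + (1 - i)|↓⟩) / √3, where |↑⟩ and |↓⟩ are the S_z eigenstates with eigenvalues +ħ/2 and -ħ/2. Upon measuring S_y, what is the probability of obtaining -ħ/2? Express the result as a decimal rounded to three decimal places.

0.833

|-y⟩ = (|↑⟩ - i|↓⟩)/√2, so ⟨-y|ψ⟩ = (2 + i) / (√2·√3).
P = |2 + i|² / 6 = 5/6.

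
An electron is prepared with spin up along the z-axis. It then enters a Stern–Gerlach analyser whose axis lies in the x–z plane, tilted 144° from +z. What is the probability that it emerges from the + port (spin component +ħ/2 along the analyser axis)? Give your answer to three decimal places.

For spin-½, the probability of finding spin-up along an axis at angle θ to the initial spin direction is cos²(θ/2); spin-down is sin²(θ/2).
θ = 144°, so P = cos²(72°) ≈ 0.095.

0.095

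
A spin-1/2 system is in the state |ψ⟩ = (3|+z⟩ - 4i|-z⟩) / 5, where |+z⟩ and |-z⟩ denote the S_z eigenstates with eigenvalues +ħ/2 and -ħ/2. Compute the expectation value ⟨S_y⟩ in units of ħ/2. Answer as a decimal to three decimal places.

⟨σ_y⟩ = 2 Im(a* b)/(|a|²+|b|²) with a = 3, b = -4i.
a* b = -12i, so ⟨σ_y⟩ = -24/25.
⟨S_y⟩ = (ħ/2)·⟨σ_y⟩.

-0.960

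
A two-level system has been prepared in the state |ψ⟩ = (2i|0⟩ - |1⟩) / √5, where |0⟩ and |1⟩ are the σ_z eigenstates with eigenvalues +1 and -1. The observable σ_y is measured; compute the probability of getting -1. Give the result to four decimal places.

|-y⟩ = (|0⟩ - i|1⟩)/√2, so ⟨-y|ψ⟩ = (i) / (√2·√5).
P = |i|² / 10 = 1/10.

0.1000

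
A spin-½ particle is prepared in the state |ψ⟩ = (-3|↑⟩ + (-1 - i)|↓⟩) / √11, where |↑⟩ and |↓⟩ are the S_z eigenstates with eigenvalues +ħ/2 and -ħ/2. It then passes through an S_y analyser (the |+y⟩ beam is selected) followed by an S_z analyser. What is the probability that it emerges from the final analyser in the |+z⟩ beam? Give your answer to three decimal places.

First analyser (S_y): P(|+y⟩) = |⟨+y|ψ⟩|² = 17/22.
After stage 1 the state is |+y⟩; P(|+z⟩) = |⟨+z|+y⟩|² = 1/2.
Joint probability = 17/22 × 1/2 = 0.386.

0.386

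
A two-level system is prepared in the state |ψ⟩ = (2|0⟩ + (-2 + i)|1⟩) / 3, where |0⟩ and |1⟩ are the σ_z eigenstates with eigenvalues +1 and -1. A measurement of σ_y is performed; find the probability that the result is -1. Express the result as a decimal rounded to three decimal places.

0.278

|-y⟩ = (|0⟩ - i|1⟩)/√2, so ⟨-y|ψ⟩ = (1 - 2i) / (√2·3).
P = |1 - 2i|² / 18 = 5/18.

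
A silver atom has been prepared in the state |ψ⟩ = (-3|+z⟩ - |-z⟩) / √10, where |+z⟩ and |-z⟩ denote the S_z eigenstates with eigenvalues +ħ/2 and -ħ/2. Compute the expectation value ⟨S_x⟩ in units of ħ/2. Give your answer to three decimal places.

0.600

⟨σ_x⟩ = 2 Re(a* b)/(|a|²+|b|²) with a = -3, b = -1.
a* b = 3, so ⟨σ_x⟩ = 6/10.
⟨S_x⟩ = (ħ/2)·⟨σ_x⟩.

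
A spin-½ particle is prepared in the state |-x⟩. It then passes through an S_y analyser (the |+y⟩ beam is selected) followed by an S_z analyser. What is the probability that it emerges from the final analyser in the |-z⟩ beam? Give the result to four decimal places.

First analyser (S_y): from |-x⟩, P(|+y⟩) = 1/2.
After stage 1 the state is |+y⟩; P(|-z⟩) = |⟨-z|+y⟩|² = 1/2.
Joint probability = 1/2 × 1/2 = 0.2500.

0.2500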